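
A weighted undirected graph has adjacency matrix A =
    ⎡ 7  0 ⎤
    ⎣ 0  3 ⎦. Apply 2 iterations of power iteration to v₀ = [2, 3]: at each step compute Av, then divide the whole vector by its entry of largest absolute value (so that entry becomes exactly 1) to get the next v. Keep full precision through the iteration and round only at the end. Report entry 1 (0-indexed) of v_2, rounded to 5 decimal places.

Av0 = (14.000000, 9.000000); divide by 14.000000 → v1 = (1.000000, 0.642857)
Av1 = (7.000000, 1.928571); divide by 7.000000 → v2 = (1.000000, 0.275510)
Requested entry of v2: 27/98 = 0.27551

0.27551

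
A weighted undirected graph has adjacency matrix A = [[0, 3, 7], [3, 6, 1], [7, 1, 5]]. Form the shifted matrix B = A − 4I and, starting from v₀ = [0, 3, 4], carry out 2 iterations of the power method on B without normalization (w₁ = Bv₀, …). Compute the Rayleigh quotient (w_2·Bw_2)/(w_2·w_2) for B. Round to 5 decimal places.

μ ≈ -1.52381

B = A − 4I has rows (-4, 3, 7); (3, 2, 1); (7, 1, 1)
w1 = Bv₀ = (37, 10, 7)
w2 = Bw1 = (-69, 138, 276)
Bw2 = (2622, 345, -69)
w2·Bw2 = -152352; w2·w2 = 99981; μ ≈ -152352/99981 = -1.52381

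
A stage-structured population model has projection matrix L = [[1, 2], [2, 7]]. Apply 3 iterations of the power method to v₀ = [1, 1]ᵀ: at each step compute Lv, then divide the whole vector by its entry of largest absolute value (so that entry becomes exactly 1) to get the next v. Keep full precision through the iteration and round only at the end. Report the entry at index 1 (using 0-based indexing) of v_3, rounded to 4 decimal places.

Lv0 = (3.00000, 9.00000); divide by 9.00000 → v1 = (0.33333, 1.00000)
Lv1 = (2.33333, 7.66667); divide by 7.66667 → v2 = (0.30435, 1.00000)
Lv2 = (2.30435, 7.60870); divide by 7.60870 → v3 = (0.30286, 1.00000)
Requested entry of v3: 525/525 = 1.0000

1.0000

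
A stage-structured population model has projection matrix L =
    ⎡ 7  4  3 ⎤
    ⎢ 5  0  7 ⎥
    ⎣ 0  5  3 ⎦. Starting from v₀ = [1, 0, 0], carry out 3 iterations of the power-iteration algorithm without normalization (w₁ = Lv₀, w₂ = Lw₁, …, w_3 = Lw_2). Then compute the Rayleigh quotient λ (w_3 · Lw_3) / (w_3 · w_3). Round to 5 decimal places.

w1 = Lv₀ = (7·1 + 4·0 + 3·0; 5·1 + 0·0 + 7·0; 0·1 + 5·0 + 3·0) = (7, 5, 0)
w2 = Lw1 = (7·7 + 4·5 + 3·0; 5·7 + 0·5 + 7·0; 0·7 + 5·5 + 3·0) = (69, 35, 25)
w3 = Lw2 = (698, 520, 250)
Lw3 = (7716, 5240, 3350)
w3·Lw3 = 698·7716 + 520·5240 + 250·3350 = 8948068; w3·w3 = 698·698 + 520·520 + 250·250 = 820104
λ ≈ 8948068/820104 = 10.91089

10.91089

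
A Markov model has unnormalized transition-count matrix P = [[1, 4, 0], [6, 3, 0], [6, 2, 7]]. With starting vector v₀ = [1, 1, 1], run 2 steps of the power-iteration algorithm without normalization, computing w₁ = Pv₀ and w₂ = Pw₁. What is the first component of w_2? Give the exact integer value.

41

w1 = Pv₀ = (5, 9, 15)
w2 = Pw1 = (41, 57, 153)
The requested component of w2 is 41.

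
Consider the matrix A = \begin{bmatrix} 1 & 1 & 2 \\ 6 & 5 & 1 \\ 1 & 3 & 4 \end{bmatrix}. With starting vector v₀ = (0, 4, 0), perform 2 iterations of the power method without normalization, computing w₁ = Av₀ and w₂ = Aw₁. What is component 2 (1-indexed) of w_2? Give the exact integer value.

w1 = Av₀ = (1·0 + 1·4 + 2·0; 6·0 + 5·4 + 1·0; 1·0 + 3·4 + 4·0) = (4, 20, 12)
w2 = Aw1 = (1·4 + 1·20 + 2·12; 6·4 + 5·20 + 1·12; 1·4 + 3·20 + 4·12) = (48, 136, 112)
The requested component of w2 is 136.

136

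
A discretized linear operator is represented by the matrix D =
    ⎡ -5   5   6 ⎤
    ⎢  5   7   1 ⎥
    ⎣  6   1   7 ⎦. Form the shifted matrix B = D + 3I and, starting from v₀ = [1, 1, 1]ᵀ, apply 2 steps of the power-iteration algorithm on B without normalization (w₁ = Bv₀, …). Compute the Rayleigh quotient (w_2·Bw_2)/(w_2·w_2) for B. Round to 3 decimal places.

μ ≈ 14.636

B = D + 3I has rows (-2, 5, 6); (5, 10, 1); (6, 1, 10)
w1 = Bv₀ = (9, 16, 17)
w2 = Bw1 = (164, 222, 240)
Bw2 = (2222, 3280, 3606)
w2·Bw2 = 1958008; w2·w2 = 133780; μ ≈ 1958008/133780 = 14.636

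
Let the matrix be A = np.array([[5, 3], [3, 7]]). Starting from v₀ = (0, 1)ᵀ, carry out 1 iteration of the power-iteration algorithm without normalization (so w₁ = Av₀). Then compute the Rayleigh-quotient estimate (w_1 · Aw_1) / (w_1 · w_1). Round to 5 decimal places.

8.86207

w1 = Av₀ = (3, 7)
Aw1 = (36, 58)
w1·Aw1 = 3·36 + 7·58 = 514; w1·w1 = 3·3 + 7·7 = 58
λ ≈ 514/58 = 8.86207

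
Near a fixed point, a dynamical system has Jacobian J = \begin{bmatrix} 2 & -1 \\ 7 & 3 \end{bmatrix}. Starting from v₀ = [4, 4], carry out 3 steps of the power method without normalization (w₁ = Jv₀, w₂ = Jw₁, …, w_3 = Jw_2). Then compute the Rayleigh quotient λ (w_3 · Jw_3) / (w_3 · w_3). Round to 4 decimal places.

-0.4794

w1 = Jv₀ = (2·4 + (-1)·4; 7·4 + 3·4) = (4, 40)
w2 = Jw1 = (2·4 + (-1)·40; 7·4 + 3·40) = (-32, 148)
w3 = Jw2 = (-212, 220)
Jw3 = (-644, -824)
w3·Jw3 = (-212)·(-644) + 220·(-824) = -44752; w3·w3 = (-212)·(-212) + 220·220 = 93344
λ ≈ -44752/93344 = -0.4794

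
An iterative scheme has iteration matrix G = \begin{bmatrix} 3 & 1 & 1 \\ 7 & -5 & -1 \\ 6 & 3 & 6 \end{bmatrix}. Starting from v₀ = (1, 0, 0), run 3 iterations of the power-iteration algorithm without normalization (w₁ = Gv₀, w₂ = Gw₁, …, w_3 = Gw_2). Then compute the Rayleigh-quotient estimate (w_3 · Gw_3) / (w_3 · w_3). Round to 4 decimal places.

w1 = Gv₀ = (3·1 + 1·0 + 1·0; 7·1 + (-5)·0 + (-1)·0; 6·1 + 3·0 + 6·0) = (3, 7, 6)
w2 = Gw1 = (3·3 + 1·7 + 1·6; 7·3 + (-5)·7 + (-1)·6; 6·3 + 3·7 + 6·6) = (22, -20, 75)
w3 = Gw2 = (121, 179, 522)
Gw3 = (1064, -570, 4395)
w3·Gw3 = 121·1064 + 179·(-570) + 522·4395 = 2320904; w3·w3 = 121·121 + 179·179 + 522·522 = 319166
λ ≈ 2320904/319166 = 7.2718

λ ≈ 7.2718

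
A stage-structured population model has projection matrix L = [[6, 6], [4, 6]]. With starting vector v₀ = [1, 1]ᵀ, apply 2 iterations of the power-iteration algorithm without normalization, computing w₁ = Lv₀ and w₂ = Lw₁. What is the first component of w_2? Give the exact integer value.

w1 = Lv₀ = (6·1 + 6·1; 4·1 + 6·1) = (12, 10)
w2 = Lw1 = (6·12 + 6·10; 4·12 + 6·10) = (132, 108)
The requested component of w2 is 132.

132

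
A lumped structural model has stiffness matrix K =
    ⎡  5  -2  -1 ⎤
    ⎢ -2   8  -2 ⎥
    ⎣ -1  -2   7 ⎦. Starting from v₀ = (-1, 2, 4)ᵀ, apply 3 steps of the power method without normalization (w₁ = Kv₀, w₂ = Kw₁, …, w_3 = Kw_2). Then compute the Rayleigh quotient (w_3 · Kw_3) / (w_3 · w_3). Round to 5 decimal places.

λ ≈ 7.10307

w1 = Kv₀ = (5·(-1) + (-2)·2 + (-1)·4; (-2)·(-1) + 8·2 + (-2)·4; (-1)·(-1) + (-2)·2 + 7·4) = (-13, 10, 25)
w2 = Kw1 = (5·(-13) + (-2)·10 + (-1)·25; (-2)·(-13) + 8·10 + (-2)·25; (-1)·(-13) + (-2)·10 + 7·25) = (-110, 56, 168)
w3 = Kw2 = (-830, 332, 1174)
Kw3 = (-5988, 1968, 8384)
w3·Kw3 = (-830)·(-5988) + 332·1968 + 1174·8384 = 15466232; w3·w3 = (-830)·(-830) + 332·332 + 1174·1174 = 2177400
λ ≈ 15466232/2177400 = 7.10307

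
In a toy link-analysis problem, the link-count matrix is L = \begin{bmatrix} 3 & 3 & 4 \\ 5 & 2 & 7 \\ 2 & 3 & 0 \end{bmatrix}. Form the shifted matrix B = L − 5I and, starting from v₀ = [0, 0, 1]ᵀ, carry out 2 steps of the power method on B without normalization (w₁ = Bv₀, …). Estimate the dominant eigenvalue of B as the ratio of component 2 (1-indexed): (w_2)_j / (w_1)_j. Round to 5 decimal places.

-5.14286

B = L − 5I has rows (-2, 3, 4); (5, -3, 7); (2, 3, -5)
w1 = Bv₀ = ((-2)·0 + 3·0 + 4·1; 5·0 + (-3)·0 + 7·1; 2·0 + 3·0 + (-5)·1) = (4, 7, -5)
w2 = Bw1 = ((-2)·4 + 3·7 + 4·(-5); 5·4 + (-3)·7 + 7·(-5); 2·4 + 3·7 + (-5)·(-5)) = (-7, -36, 54)
Ratio: -36/7 = -5.14286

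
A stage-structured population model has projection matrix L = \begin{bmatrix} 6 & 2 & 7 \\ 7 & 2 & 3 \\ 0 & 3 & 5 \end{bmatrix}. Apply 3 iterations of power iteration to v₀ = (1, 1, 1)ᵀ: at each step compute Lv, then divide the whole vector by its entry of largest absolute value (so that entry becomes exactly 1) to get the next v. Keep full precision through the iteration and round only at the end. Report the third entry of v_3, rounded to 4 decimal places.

0.4516

Lv0 = (15.00000, 12.00000, 8.00000); divide by 15.00000 → v1 = (1.00000, 0.80000, 0.53333)
Lv1 = (11.33333, 10.20000, 5.06667); divide by 11.33333 → v2 = (1.00000, 0.90000, 0.44706)
Lv2 = (10.92941, 10.14118, 4.93529); divide by 10.92941 → v3 = (1.00000, 0.92788, 0.45156)
Requested entry of v3: 839/1858 = 0.4516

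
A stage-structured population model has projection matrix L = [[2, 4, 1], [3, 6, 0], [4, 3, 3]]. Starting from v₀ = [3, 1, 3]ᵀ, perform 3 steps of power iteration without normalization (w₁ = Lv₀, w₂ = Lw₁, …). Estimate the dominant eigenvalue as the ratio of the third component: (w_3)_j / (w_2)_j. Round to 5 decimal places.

7.89349

w1 = Lv₀ = (2·3 + 4·1 + 1·3; 3·3 + 6·1 + 0·3; 4·3 + 3·1 + 3·3) = (13, 15, 24)
w2 = Lw1 = (2·13 + 4·15 + 1·24; 3·13 + 6·15 + 0·24; 4·13 + 3·15 + 3·24) = (110, 129, 169)
w3 = Lw2 = (905, 1104, 1334)
Ratio at component: 1334 / 169 = 7.89349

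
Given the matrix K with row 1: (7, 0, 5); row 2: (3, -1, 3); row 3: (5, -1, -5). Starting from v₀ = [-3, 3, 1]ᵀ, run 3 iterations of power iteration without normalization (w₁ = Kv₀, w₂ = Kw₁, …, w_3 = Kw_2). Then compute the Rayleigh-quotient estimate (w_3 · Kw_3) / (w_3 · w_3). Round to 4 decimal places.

λ ≈ 6.9356

w1 = Kv₀ = (7·(-3) + 0·3 + 5·1; 3·(-3) + (-1)·3 + 3·1; 5·(-3) + (-1)·3 + (-5)·1) = (-16, -9, -23)
w2 = Kw1 = (7·(-16) + 0·(-9) + 5·(-23); 3·(-16) + (-1)·(-9) + 3·(-23); 5·(-16) + (-1)·(-9) + (-5)·(-23)) = (-227, -108, 44)
w3 = Kw2 = (-1369, -441, -1247)
Kw3 = (-15818, -7407, -169)
w3·Kw3 = (-1369)·(-15818) + (-441)·(-7407) + (-1247)·(-169) = 25132072; w3·w3 = (-1369)·(-1369) + (-441)·(-441) + (-1247)·(-1247) = 3623651
λ ≈ 25132072/3623651 = 6.9356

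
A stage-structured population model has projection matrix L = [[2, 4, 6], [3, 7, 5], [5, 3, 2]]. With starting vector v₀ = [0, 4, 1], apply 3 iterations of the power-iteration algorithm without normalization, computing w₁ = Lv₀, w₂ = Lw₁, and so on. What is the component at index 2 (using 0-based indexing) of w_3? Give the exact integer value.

w1 = Lv₀ = (2·0 + 4·4 + 6·1; 3·0 + 7·4 + 5·1; 5·0 + 3·4 + 2·1) = (22, 33, 14)
w2 = Lw1 = (2·22 + 4·33 + 6·14; 3·22 + 7·33 + 5·14; 5·22 + 3·33 + 2·14) = (260, 367, 237)
w3 = Lw2 = (3410, 4534, 2875)
The requested component of w3 is 2875.

2875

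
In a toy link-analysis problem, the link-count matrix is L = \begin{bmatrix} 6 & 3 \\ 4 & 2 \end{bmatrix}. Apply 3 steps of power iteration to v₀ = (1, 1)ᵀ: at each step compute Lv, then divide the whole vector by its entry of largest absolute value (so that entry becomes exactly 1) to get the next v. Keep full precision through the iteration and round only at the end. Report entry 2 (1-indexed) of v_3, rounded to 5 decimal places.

Lv0 = (9.000000, 6.000000); divide by 9.000000 → v1 = (1.000000, 0.666667)
Lv1 = (8.000000, 5.333333); divide by 8.000000 → v2 = (1.000000, 0.666667)
Lv2 = (8.000000, 5.333333); divide by 8.000000 → v3 = (1.000000, 0.666667)
Requested entry of v3: 384/576 = 0.66667

0.66667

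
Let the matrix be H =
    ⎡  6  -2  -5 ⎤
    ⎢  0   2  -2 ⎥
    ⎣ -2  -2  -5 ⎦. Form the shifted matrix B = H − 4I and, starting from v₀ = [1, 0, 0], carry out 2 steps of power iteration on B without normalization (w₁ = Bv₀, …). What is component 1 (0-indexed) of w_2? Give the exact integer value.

4

B = H − 4I has rows (2, -2, -5); (0, -2, -2); (-2, -2, -9)
w1 = Bv₀ = (2·1 + (-2)·0 + (-5)·0; 0·1 + (-2)·0 + (-2)·0; (-2)·1 + (-2)·0 + (-9)·0) = (2, 0, -2)
w2 = Bw1 = (2·2 + (-2)·0 + (-5)·(-2); 0·2 + (-2)·0 + (-2)·(-2); (-2)·2 + (-2)·0 + (-9)·(-2)) = (14, 4, 14)
Requested component of w2: 4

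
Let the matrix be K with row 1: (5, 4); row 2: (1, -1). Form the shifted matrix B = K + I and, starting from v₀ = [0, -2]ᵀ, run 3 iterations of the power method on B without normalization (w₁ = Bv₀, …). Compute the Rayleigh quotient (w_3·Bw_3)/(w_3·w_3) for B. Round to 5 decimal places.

μ ≈ 6.60147

B = K + I has rows (6, 4); (1, 0)
w1 = Bv₀ = (6·0 + 4·(-2); 1·0 + 0·(-2)) = (-8, 0)
w2 = Bw1 = (6·(-8) + 4·0; 1·(-8) + 0·0) = (-48, -8)
w3 = Bw2 = (-320, -48)
Bw3 = (-2112, -320)
w3·Bw3 = 691200; w3·w3 = 104704; μ ≈ 691200/104704 = 6.60147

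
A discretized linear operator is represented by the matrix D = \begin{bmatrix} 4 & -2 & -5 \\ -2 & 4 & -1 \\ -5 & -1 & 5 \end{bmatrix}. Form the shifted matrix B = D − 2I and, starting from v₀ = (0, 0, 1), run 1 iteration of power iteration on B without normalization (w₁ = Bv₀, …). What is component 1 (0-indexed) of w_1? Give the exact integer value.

B = D − 2I has rows (2, -2, -5); (-2, 2, -1); (-5, -1, 3)
w1 = Bv₀ = (2·0 + (-2)·0 + (-5)·1; (-2)·0 + 2·0 + (-1)·1; (-5)·0 + (-1)·0 + 3·1) = (-5, -1, 3)
Requested component of w1: -1

-1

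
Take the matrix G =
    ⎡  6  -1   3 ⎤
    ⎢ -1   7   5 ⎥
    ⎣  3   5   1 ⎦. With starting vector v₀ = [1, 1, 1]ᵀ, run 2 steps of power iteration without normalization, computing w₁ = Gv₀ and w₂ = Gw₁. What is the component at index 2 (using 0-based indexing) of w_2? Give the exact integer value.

w1 = Gv₀ = (6·1 + (-1)·1 + 3·1; (-1)·1 + 7·1 + 5·1; 3·1 + 5·1 + 1·1) = (8, 11, 9)
w2 = Gw1 = (6·8 + (-1)·11 + 3·9; (-1)·8 + 7·11 + 5·9; 3·8 + 5·11 + 1·9) = (64, 114, 88)
The requested component of w2 is 88.

88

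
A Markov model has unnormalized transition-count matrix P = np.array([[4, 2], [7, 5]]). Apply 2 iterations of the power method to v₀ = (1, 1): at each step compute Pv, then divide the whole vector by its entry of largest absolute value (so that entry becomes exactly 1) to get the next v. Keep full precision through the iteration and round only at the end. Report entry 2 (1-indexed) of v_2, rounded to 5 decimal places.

Pv0 = (6.000000, 12.000000); divide by 12.000000 → v1 = (0.500000, 1.000000)
Pv1 = (4.000000, 8.500000); divide by 8.500000 → v2 = (0.470588, 1.000000)
Requested entry of v2: 102/102 = 1.00000

1.00000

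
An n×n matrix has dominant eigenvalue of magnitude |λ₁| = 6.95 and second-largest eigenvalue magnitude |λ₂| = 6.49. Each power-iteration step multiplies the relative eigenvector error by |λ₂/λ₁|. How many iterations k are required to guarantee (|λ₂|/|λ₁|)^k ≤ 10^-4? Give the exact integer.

|λ₂/λ₁| = 6.49/6.95 = 0.93381
Need k ≥ ln(10^-4) / ln(0.93381) = -9.2103 / -0.0685 ≈ 134.499
Smallest integer k satisfying the bound: 135

135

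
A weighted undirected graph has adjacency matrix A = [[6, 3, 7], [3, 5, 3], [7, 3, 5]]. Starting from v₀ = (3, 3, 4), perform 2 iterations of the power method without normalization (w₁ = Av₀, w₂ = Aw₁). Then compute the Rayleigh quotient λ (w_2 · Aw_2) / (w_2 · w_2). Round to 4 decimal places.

w1 = Av₀ = (6·3 + 3·3 + 7·4; 3·3 + 5·3 + 3·4; 7·3 + 3·3 + 5·4) = (55, 36, 50)
w2 = Aw1 = (6·55 + 3·36 + 7·50; 3·55 + 5·36 + 3·50; 7·55 + 3·36 + 5·50) = (788, 495, 743)
Aw2 = (11414, 7068, 10716)
w2·Aw2 = 788·11414 + 495·7068 + 743·10716 = 20454880; w2·w2 = 788·788 + 495·495 + 743·743 = 1418018
λ ≈ 20454880/1418018 = 14.4250

λ ≈ 14.4250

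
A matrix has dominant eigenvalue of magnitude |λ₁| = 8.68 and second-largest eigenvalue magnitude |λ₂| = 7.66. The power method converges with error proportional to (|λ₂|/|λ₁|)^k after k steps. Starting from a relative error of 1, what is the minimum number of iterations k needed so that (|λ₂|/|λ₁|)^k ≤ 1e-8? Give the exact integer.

|λ₂/λ₁| = 7.66/8.68 = 0.88249
Need k ≥ ln(1e-8) / ln(0.88249) = -18.4207 / -0.1250 ≈ 147.354
Smallest integer k satisfying the bound: 148

148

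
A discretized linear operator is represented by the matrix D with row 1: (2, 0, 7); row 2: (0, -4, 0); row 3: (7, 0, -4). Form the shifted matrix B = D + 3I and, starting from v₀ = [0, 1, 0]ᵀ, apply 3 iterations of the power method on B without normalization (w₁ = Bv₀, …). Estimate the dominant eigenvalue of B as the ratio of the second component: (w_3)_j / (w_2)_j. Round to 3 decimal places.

B = D + 3I has rows (5, 0, 7); (0, -1, 0); (7, 0, -1)
w1 = Bv₀ = (0, -1, 0)
w2 = Bw1 = (0, 1, 0)
w3 = Bw2 = (0, -1, 0)
Ratio: -1/1 = -1.000

μ ≈ -1.000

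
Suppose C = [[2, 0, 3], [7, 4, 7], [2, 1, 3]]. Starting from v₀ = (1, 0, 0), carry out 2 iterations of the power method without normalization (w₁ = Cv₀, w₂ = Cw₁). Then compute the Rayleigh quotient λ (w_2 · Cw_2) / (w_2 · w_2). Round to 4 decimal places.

w1 = Cv₀ = (2·1 + 0·0 + 3·0; 7·1 + 4·0 + 7·0; 2·1 + 1·0 + 3·0) = (2, 7, 2)
w2 = Cw1 = (2·2 + 0·7 + 3·2; 7·2 + 4·7 + 7·2; 2·2 + 1·7 + 3·2) = (10, 56, 17)
Cw2 = (71, 413, 127)
w2·Cw2 = 10·71 + 56·413 + 17·127 = 25997; w2·w2 = 10·10 + 56·56 + 17·17 = 3525
λ ≈ 25997/3525 = 7.3750

λ ≈ 7.3750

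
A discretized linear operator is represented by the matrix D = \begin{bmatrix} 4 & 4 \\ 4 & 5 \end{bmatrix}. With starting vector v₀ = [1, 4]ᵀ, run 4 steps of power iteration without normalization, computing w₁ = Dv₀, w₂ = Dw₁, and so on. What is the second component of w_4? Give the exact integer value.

14536

w1 = Dv₀ = (20, 24)
w2 = Dw1 = (176, 200)
w3 = Dw2 = (1504, 1704)
w4 = Dw3 = (12832, 14536)
The requested component of w4 is 14536.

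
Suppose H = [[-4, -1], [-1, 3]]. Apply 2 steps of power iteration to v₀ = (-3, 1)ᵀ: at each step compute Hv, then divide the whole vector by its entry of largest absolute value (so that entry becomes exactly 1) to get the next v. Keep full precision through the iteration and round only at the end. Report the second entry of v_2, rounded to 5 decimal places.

-0.14000

Hv0 = (11.000000, 6.000000); divide by 11.000000 → v1 = (1.000000, 0.545455)
Hv1 = (-4.545455, 0.636364); divide by -4.545455 → v2 = (1.000000, -0.140000)
Requested entry of v2: 7/-50 = -0.14000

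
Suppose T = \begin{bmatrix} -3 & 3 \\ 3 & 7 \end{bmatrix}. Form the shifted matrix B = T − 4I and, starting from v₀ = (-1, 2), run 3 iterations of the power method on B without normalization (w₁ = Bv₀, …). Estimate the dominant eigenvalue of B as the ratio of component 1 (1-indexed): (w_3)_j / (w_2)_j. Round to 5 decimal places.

-8.75610

B = T − 4I has rows (-7, 3); (3, 3)
w1 = Bv₀ = ((-7)·(-1) + 3·2; 3·(-1) + 3·2) = (13, 3)
w2 = Bw1 = ((-7)·13 + 3·3; 3·13 + 3·3) = (-82, 48)
w3 = Bw2 = (718, -102)
Ratio: 718/-82 = -8.75610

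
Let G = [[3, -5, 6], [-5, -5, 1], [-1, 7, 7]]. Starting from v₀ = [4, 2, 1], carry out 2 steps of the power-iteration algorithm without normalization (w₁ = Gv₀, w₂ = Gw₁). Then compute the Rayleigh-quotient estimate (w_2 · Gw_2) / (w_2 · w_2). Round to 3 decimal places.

w1 = Gv₀ = (8, -29, 17)
w2 = Gw1 = (271, 122, -92)
Gw2 = (-349, -2057, -61)
w2·Gw2 = 271·(-349) + 122·(-2057) + (-92)·(-61) = -339921; w2·w2 = 271·271 + 122·122 + (-92)·(-92) = 96789
λ ≈ -339921/96789 = -3.512

-3.512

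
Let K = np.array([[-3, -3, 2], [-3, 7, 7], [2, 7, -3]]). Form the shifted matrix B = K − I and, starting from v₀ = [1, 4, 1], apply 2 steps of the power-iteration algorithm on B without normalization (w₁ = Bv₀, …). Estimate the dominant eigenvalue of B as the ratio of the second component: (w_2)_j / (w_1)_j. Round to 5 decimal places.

B = K − I has rows (-4, -3, 2); (-3, 6, 7); (2, 7, -4)
w1 = Bv₀ = ((-4)·1 + (-3)·4 + 2·1; (-3)·1 + 6·4 + 7·1; 2·1 + 7·4 + (-4)·1) = (-14, 28, 26)
w2 = Bw1 = ((-4)·(-14) + (-3)·28 + 2·26; (-3)·(-14) + 6·28 + 7·26; 2·(-14) + 7·28 + (-4)·26) = (24, 392, 64)
Ratio: 392/28 = 14.00000

μ ≈ 14.00000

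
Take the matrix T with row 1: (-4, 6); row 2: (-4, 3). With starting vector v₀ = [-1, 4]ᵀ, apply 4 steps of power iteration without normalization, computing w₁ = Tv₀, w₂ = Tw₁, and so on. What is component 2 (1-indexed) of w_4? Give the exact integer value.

896

w1 = Tv₀ = (28, 16)
w2 = Tw1 = (-16, -64)
w3 = Tw2 = (-320, -128)
w4 = Tw3 = (512, 896)
The requested component of w4 is 896.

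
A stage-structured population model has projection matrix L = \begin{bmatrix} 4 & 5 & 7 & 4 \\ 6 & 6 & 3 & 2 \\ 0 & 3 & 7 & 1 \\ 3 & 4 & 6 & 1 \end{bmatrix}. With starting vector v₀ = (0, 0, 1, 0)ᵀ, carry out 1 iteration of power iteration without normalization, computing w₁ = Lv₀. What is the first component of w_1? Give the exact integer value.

7

w1 = Lv₀ = (7, 3, 7, 6)
The requested component of w1 is 7.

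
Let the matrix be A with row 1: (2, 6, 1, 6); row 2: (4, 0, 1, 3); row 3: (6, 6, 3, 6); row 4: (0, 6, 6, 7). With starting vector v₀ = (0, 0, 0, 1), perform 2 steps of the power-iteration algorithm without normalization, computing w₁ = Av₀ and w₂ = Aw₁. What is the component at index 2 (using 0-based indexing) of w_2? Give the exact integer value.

114

w1 = Av₀ = (2·0 + 6·0 + 1·0 + 6·1; 4·0 + 0·0 + 1·0 + 3·1; 6·0 + 6·0 + 3·0 + 6·1; 0·0 + 6·0 + 6·0 + 7·1) = (6, 3, 6, 7)
w2 = Aw1 = (2·6 + 6·3 + 1·6 + 6·7; 4·6 + 0·3 + 1·6 + 3·7; 6·6 + 6·3 + 3·6 + 6·7; 0·6 + 6·3 + 6·6 + 7·7) = (78, 51, 114, 103)
The requested component of w2 is 114.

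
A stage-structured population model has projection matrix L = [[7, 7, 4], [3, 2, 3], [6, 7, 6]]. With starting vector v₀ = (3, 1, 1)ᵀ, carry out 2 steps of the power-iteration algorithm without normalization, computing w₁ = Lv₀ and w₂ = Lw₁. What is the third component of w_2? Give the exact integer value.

476

w1 = Lv₀ = (32, 14, 31)
w2 = Lw1 = (446, 217, 476)
The requested component of w2 is 476.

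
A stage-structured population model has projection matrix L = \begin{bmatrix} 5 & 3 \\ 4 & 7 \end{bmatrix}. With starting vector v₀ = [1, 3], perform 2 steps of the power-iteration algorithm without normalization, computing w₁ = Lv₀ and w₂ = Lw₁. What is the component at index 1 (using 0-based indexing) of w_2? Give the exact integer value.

w1 = Lv₀ = (14, 25)
w2 = Lw1 = (145, 231)
The requested component of w2 is 231.

231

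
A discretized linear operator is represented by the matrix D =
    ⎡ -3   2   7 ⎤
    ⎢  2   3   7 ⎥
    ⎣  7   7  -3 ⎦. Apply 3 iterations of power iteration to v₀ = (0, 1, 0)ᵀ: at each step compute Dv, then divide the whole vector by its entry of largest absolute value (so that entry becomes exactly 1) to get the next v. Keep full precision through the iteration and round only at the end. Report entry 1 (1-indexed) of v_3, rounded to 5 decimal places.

Dv0 = (2.000000, 3.000000, 7.000000); divide by 7.000000 → v1 = (0.285714, 0.428571, 1.000000)
Dv1 = (7.000000, 8.857143, 2.000000); divide by 8.857143 → v2 = (0.790323, 1.000000, 0.225806)
Dv2 = (1.209677, 6.161290, 11.854839); divide by 11.854839 → v3 = (0.102041, 0.519728, 1.000000)
Requested entry of v3: 75/735 = 0.10204

0.10204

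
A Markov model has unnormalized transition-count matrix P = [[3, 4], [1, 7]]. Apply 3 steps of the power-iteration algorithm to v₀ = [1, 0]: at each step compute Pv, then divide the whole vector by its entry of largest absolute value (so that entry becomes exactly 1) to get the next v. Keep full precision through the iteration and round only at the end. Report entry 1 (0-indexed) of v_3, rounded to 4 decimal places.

Pv0 = (3.00000, 1.00000); divide by 3.00000 → v1 = (1.00000, 0.33333)
Pv1 = (4.33333, 3.33333); divide by 4.33333 → v2 = (1.00000, 0.76923)
Pv2 = (6.07692, 6.38462); divide by 6.38462 → v3 = (0.95181, 1.00000)
Requested entry of v3: 83/83 = 1.0000

1.0000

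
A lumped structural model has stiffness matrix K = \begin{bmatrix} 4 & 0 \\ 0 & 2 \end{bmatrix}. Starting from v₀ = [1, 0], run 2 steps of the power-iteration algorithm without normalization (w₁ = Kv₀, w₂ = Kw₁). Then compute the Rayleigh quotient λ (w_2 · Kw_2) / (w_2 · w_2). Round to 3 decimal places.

λ ≈ 4.000

w1 = Kv₀ = (4·1 + 0·0; 0·1 + 2·0) = (4, 0)
w2 = Kw1 = (4·4 + 0·0; 0·4 + 2·0) = (16, 0)
Kw2 = (64, 0)
w2·Kw2 = 16·64 + 0·0 = 1024; w2·w2 = 16·16 + 0·0 = 256
λ ≈ 1024/256 = 4.000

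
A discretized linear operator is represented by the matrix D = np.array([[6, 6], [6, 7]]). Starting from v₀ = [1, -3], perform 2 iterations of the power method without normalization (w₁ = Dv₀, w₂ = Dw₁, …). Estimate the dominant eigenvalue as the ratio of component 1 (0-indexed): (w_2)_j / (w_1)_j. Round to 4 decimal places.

w1 = Dv₀ = (6·1 + 6·(-3); 6·1 + 7·(-3)) = (-12, -15)
w2 = Dw1 = (6·(-12) + 6·(-15); 6·(-12) + 7·(-15)) = (-162, -177)
Ratio at component: -177 / -15 = 11.8000

11.8000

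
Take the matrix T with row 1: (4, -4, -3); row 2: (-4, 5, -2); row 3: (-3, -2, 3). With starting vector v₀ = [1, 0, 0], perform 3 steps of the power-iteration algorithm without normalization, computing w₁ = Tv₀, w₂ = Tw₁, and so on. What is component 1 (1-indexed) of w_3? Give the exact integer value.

w1 = Tv₀ = (4·1 + (-4)·0 + (-3)·0; (-4)·1 + 5·0 + (-2)·0; (-3)·1 + (-2)·0 + 3·0) = (4, -4, -3)
w2 = Tw1 = (4·4 + (-4)·(-4) + (-3)·(-3); (-4)·4 + 5·(-4) + (-2)·(-3); (-3)·4 + (-2)·(-4) + 3·(-3)) = (41, -30, -13)
w3 = Tw2 = (323, -288, -102)
The requested component of w3 is 323.

323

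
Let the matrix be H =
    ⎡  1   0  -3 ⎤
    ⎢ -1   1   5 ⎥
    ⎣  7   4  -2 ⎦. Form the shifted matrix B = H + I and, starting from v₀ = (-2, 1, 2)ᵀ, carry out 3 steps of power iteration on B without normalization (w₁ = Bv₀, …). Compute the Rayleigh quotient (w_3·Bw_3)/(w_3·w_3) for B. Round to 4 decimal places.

B = H + I has rows (2, 0, -3); (-1, 2, 5); (7, 4, -1)
w1 = Bv₀ = (2·(-2) + 0·1 + (-3)·2; (-1)·(-2) + 2·1 + 5·2; 7·(-2) + 4·1 + (-1)·2) = (-10, 14, -12)
w2 = Bw1 = (2·(-10) + 0·14 + (-3)·(-12); (-1)·(-10) + 2·14 + 5·(-12); 7·(-10) + 4·14 + (-1)·(-12)) = (16, -22, -2)
w3 = Bw2 = (38, -70, 26)
Bw3 = (-2, -48, -40)
w3·Bw3 = 2244; w3·w3 = 7020; μ ≈ 2244/7020 = 0.3197

0.3197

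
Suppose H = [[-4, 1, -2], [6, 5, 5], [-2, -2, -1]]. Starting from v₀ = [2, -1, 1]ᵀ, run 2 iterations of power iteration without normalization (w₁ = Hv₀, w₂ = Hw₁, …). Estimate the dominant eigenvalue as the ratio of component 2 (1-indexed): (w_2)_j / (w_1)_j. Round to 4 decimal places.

w1 = Hv₀ = ((-4)·2 + 1·(-1) + (-2)·1; 6·2 + 5·(-1) + 5·1; (-2)·2 + (-2)·(-1) + (-1)·1) = (-11, 12, -3)
w2 = Hw1 = ((-4)·(-11) + 1·12 + (-2)·(-3); 6·(-11) + 5·12 + 5·(-3); (-2)·(-11) + (-2)·12 + (-1)·(-3)) = (62, -21, 1)
Ratio at component: -21 / 12 = -1.7500

-1.7500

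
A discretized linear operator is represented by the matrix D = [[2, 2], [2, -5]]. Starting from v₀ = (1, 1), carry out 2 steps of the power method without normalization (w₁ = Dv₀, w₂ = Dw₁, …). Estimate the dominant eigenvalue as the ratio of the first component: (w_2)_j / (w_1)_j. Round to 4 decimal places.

w1 = Dv₀ = (2·1 + 2·1; 2·1 + (-5)·1) = (4, -3)
w2 = Dw1 = (2·4 + 2·(-3); 2·4 + (-5)·(-3)) = (2, 23)
Ratio at component: 2 / 4 = 0.5000

0.5000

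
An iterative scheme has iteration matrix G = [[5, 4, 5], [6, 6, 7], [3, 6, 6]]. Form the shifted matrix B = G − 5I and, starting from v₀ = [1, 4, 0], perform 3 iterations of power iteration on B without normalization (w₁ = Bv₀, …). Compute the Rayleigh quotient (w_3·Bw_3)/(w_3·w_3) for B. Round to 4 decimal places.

B = G − 5I has rows (0, 4, 5); (6, 1, 7); (3, 6, 1)
w1 = Bv₀ = (0·1 + 4·4 + 5·0; 6·1 + 1·4 + 7·0; 3·1 + 6·4 + 1·0) = (16, 10, 27)
w2 = Bw1 = (0·16 + 4·10 + 5·27; 6·16 + 1·10 + 7·27; 3·16 + 6·10 + 1·27) = (175, 295, 135)
w3 = Bw2 = (1855, 2290, 2430)
Bw3 = (21310, 30430, 21735)
w3·Bw3 = 162030800; w3·w3 = 14590025; μ ≈ 162030800/14590025 = 11.1056

11.1056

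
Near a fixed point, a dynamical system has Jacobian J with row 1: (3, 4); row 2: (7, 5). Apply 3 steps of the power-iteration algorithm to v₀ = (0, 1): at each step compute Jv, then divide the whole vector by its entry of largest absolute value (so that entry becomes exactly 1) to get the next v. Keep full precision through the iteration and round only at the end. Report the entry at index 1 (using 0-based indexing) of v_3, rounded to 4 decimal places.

Jv0 = (4.00000, 5.00000); divide by 5.00000 → v1 = (0.80000, 1.00000)
Jv1 = (6.40000, 10.60000); divide by 10.60000 → v2 = (0.60377, 1.00000)
Jv2 = (5.81132, 9.22642); divide by 9.22642 → v3 = (0.62986, 1.00000)
Requested entry of v3: 489/489 = 1.0000

1.0000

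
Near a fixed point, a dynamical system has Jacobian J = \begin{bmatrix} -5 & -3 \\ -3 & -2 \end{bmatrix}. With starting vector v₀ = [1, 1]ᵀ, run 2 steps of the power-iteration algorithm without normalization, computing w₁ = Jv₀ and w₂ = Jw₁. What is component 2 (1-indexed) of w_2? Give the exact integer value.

w1 = Jv₀ = ((-5)·1 + (-3)·1; (-3)·1 + (-2)·1) = (-8, -5)
w2 = Jw1 = ((-5)·(-8) + (-3)·(-5); (-3)·(-8) + (-2)·(-5)) = (55, 34)
The requested component of w2 is 34.

34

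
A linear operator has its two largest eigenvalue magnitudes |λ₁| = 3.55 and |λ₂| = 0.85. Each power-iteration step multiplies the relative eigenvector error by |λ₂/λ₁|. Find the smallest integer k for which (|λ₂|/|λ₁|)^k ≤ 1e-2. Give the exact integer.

4

|λ₂/λ₁| = 0.85/3.55 = 0.23944
Need k ≥ ln(1e-2) / ln(0.23944) = -4.6052 / -1.4295 ≈ 3.222
Smallest integer k satisfying the bound: 4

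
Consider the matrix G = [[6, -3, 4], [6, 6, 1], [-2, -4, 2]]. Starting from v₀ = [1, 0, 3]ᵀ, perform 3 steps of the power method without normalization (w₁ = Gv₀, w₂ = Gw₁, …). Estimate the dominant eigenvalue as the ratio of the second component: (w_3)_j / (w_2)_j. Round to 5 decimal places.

w1 = Gv₀ = (6·1 + (-3)·0 + 4·3; 6·1 + 6·0 + 1·3; (-2)·1 + (-4)·0 + 2·3) = (18, 9, 4)
w2 = Gw1 = (6·18 + (-3)·9 + 4·4; 6·18 + 6·9 + 1·4; (-2)·18 + (-4)·9 + 2·4) = (97, 166, -64)
w3 = Gw2 = (-172, 1514, -986)
Ratio at component: 1514 / 166 = 9.12048

λ ≈ 9.12048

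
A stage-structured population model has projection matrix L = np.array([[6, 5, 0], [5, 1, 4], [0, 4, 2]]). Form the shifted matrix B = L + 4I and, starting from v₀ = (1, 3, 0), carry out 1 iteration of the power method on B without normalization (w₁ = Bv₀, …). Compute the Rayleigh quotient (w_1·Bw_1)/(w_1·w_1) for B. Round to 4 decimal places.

μ ≈ 13.7160

B = L + 4I has rows (10, 5, 0); (5, 5, 4); (0, 4, 6)
w1 = Bv₀ = (10·1 + 5·3 + 0·0; 5·1 + 5·3 + 4·0; 0·1 + 4·3 + 6·0) = (25, 20, 12)
Bw1 = (350, 273, 152)
w1·Bw1 = 16034; w1·w1 = 1169; μ ≈ 16034/1169 = 13.7160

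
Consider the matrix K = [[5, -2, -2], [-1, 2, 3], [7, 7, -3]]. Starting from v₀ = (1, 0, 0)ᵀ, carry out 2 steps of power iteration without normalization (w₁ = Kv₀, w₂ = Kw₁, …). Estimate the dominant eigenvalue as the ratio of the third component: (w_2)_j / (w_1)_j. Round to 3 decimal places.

1.000

w1 = Kv₀ = (5·1 + (-2)·0 + (-2)·0; (-1)·1 + 2·0 + 3·0; 7·1 + 7·0 + (-3)·0) = (5, -1, 7)
w2 = Kw1 = (5·5 + (-2)·(-1) + (-2)·7; (-1)·5 + 2·(-1) + 3·7; 7·5 + 7·(-1) + (-3)·7) = (13, 14, 7)
Ratio at component: 7 / 7 = 1.000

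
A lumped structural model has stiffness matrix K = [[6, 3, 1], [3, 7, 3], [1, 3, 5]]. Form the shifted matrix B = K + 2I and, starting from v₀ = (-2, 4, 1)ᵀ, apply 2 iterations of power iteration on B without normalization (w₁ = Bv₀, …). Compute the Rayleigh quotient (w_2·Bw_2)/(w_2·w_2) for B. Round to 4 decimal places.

μ ≈ 12.3199

B = K + 2I has rows (8, 3, 1); (3, 9, 3); (1, 3, 7)
w1 = Bv₀ = (8·(-2) + 3·4 + 1·1; 3·(-2) + 9·4 + 3·1; 1·(-2) + 3·4 + 7·1) = (-3, 33, 17)
w2 = Bw1 = (8·(-3) + 3·33 + 1·17; 3·(-3) + 9·33 + 3·17; 1·(-3) + 3·33 + 7·17) = (92, 339, 215)
Bw2 = (1968, 3972, 2614)
w2·Bw2 = 2089574; w2·w2 = 169610; μ ≈ 2089574/169610 = 12.3199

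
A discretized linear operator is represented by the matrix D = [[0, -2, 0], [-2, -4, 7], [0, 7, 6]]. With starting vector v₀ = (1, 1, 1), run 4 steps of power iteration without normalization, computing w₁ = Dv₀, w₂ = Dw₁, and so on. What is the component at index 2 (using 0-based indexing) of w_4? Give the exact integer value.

w1 = Dv₀ = (0·1 + (-2)·1 + 0·1; (-2)·1 + (-4)·1 + 7·1; 0·1 + 7·1 + 6·1) = (-2, 1, 13)
w2 = Dw1 = (0·(-2) + (-2)·1 + 0·13; (-2)·(-2) + (-4)·1 + 7·13; 0·(-2) + 7·1 + 6·13) = (-2, 91, 85)
w3 = Dw2 = (-182, 235, 1147)
w4 = Dw3 = (-470, 7453, 8527)
The requested component of w4 is 8527.

8527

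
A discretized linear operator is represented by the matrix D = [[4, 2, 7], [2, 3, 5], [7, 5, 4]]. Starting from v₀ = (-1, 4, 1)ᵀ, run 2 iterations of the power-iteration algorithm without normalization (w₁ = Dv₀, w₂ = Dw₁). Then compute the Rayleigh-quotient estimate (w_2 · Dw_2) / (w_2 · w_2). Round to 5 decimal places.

w1 = Dv₀ = (4·(-1) + 2·4 + 7·1; 2·(-1) + 3·4 + 5·1; 7·(-1) + 5·4 + 4·1) = (11, 15, 17)
w2 = Dw1 = (4·11 + 2·15 + 7·17; 2·11 + 3·15 + 5·17; 7·11 + 5·15 + 4·17) = (193, 152, 220)
Dw2 = (2616, 1942, 2991)
w2·Dw2 = 193·2616 + 152·1942 + 220·2991 = 1458092; w2·w2 = 193·193 + 152·152 + 220·220 = 108753
λ ≈ 1458092/108753 = 13.40737

λ ≈ 13.40737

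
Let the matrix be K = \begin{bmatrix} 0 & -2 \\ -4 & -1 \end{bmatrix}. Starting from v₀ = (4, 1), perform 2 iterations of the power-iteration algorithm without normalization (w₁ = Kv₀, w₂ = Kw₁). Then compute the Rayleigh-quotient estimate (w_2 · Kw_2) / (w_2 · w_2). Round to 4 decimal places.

λ ≈ -3.2145

w1 = Kv₀ = (0·4 + (-2)·1; (-4)·4 + (-1)·1) = (-2, -17)
w2 = Kw1 = (0·(-2) + (-2)·(-17); (-4)·(-2) + (-1)·(-17)) = (34, 25)
Kw2 = (-50, -161)
w2·Kw2 = 34·(-50) + 25·(-161) = -5725; w2·w2 = 34·34 + 25·25 = 1781
λ ≈ -5725/1781 = -3.2145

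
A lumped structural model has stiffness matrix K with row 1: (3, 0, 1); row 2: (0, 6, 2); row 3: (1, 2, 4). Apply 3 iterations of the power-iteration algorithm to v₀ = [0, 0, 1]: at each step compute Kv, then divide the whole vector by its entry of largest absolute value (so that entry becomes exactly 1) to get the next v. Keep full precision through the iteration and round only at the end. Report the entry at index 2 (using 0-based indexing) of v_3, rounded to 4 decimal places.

Kv0 = (1.00000, 2.00000, 4.00000); divide by 4.00000 → v1 = (0.25000, 0.50000, 1.00000)
Kv1 = (1.75000, 5.00000, 5.25000); divide by 5.25000 → v2 = (0.33333, 0.95238, 1.00000)
Kv2 = (2.00000, 7.71429, 6.23810); divide by 7.71429 → v3 = (0.25926, 1.00000, 0.80864)
Requested entry of v3: 131/162 = 0.8086

0.8086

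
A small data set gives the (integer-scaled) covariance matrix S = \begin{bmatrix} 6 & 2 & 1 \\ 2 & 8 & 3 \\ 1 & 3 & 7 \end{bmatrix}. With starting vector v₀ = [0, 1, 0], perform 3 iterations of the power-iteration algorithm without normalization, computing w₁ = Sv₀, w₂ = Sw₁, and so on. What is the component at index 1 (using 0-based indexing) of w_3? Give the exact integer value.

819

w1 = Sv₀ = (6·0 + 2·1 + 1·0; 2·0 + 8·1 + 3·0; 1·0 + 3·1 + 7·0) = (2, 8, 3)
w2 = Sw1 = (6·2 + 2·8 + 1·3; 2·2 + 8·8 + 3·3; 1·2 + 3·8 + 7·3) = (31, 77, 47)
w3 = Sw2 = (387, 819, 591)
The requested component of w3 is 819.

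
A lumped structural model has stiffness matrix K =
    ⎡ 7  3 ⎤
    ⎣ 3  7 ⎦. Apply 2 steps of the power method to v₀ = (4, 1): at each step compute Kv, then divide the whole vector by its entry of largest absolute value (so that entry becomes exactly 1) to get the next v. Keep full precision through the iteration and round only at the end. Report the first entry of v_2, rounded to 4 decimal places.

Kv0 = (31.00000, 19.00000); divide by 31.00000 → v1 = (1.00000, 0.61290)
Kv1 = (8.83871, 7.29032); divide by 8.83871 → v2 = (1.00000, 0.82482)
Requested entry of v2: 274/274 = 1.0000

1.0000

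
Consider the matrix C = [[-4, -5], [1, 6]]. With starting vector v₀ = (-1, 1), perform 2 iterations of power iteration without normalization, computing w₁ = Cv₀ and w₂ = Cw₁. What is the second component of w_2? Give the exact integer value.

w1 = Cv₀ = ((-4)·(-1) + (-5)·1; 1·(-1) + 6·1) = (-1, 5)
w2 = Cw1 = ((-4)·(-1) + (-5)·5; 1·(-1) + 6·5) = (-21, 29)
The requested component of w2 is 29.

29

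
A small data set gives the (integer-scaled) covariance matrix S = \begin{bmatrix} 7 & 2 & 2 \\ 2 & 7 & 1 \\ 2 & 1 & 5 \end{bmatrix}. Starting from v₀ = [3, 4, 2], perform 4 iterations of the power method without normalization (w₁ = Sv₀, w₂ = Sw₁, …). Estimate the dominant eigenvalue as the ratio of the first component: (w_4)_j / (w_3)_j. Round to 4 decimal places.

10.0382

w1 = Sv₀ = (7·3 + 2·4 + 2·2; 2·3 + 7·4 + 1·2; 2·3 + 1·4 + 5·2) = (33, 36, 20)
w2 = Sw1 = (7·33 + 2·36 + 2·20; 2·33 + 7·36 + 1·20; 2·33 + 1·36 + 5·20) = (343, 338, 202)
w3 = Sw2 = (3481, 3254, 2034)
w4 = Sw3 = (34943, 31774, 20386)
Ratio at component: 34943 / 3481 = 10.0382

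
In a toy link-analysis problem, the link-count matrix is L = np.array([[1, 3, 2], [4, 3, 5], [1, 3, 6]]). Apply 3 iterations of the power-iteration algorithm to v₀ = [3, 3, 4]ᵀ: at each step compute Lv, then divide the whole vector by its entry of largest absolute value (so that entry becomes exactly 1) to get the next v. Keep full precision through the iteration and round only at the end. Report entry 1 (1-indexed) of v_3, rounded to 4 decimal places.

0.5473

Lv0 = (20.00000, 41.00000, 36.00000); divide by 41.00000 → v1 = (0.48780, 1.00000, 0.87805)
Lv1 = (5.24390, 9.34146, 8.75610); divide by 9.34146 → v2 = (0.56136, 1.00000, 0.93734)
Lv2 = (5.43603, 9.93211, 9.18538); divide by 9.93211 → v3 = (0.54732, 1.00000, 0.92482)
Requested entry of v3: 2082/3804 = 0.5473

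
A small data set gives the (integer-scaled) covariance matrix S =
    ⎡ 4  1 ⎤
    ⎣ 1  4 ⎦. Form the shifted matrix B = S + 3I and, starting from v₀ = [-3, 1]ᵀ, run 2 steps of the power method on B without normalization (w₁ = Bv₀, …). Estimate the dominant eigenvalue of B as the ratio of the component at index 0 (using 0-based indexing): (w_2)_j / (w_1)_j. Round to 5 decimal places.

μ ≈ 6.80000

B = S + 3I has rows (7, 1); (1, 7)
w1 = Bv₀ = (-20, 4)
w2 = Bw1 = (-136, 8)
Ratio: -136/-20 = 6.80000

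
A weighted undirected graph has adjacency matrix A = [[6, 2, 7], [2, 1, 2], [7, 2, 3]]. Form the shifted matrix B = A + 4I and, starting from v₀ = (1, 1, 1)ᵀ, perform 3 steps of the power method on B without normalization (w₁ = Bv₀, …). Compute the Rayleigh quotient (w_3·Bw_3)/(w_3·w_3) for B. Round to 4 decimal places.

16.3553

B = A + 4I has rows (10, 2, 7); (2, 5, 2); (7, 2, 7)
w1 = Bv₀ = (19, 9, 16)
w2 = Bw1 = (320, 115, 263)
w3 = Bw2 = (5271, 1741, 4311)
Bw3 = (86369, 27869, 70556)
w3·Bw3 = 807937844; w3·w3 = 49399243; μ ≈ 807937844/49399243 = 16.3553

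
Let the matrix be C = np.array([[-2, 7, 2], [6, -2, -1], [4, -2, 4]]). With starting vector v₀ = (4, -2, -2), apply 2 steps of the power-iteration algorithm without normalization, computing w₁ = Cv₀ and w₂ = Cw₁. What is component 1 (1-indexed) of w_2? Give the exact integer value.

286

w1 = Cv₀ = (-26, 30, 12)
w2 = Cw1 = (286, -228, -116)
The requested component of w2 is 286.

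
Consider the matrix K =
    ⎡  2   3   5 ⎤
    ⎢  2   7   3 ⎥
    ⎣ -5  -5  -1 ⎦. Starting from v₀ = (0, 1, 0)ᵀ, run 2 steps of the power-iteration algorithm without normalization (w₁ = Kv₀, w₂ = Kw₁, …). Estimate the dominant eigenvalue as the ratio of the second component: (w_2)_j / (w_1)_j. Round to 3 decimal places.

w1 = Kv₀ = (3, 7, -5)
w2 = Kw1 = (2, 40, -45)
Ratio at component: 40 / 7 = 5.714

λ ≈ 5.714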